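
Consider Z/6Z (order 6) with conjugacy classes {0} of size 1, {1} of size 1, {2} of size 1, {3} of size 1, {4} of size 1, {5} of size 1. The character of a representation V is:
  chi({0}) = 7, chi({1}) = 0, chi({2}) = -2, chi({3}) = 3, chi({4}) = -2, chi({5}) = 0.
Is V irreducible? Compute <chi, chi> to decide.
Not irreducible (reducible): <chi, chi> = 11 > 1.

Reasoning: <chi, chi> = (1/|G|) sum_C |C| * |chi(C)|^2 = (1/6)[1*|7|^2 + 1*|0|^2 + 1*|-2|^2 + 1*|3|^2 + 1*|-2|^2 + 1*|0|^2]
  = (1/6)[(49) + (0) + (4) + (9) + (4) + (0)] = 66/6 = 11.
(Exp terms are combined using exp(i*s)*conj(exp(i*t)) = exp(i*(s-t)), and sums of them are collapsed using the identity that for every m > 1 the m distinct m-th roots of unity sum to 0, e.g. 1 + exp(2*I*pi/3) + exp(-2*I*pi/3) = 0.)
A character is irreducible iff <chi, chi> = 1, so this representation is reducible.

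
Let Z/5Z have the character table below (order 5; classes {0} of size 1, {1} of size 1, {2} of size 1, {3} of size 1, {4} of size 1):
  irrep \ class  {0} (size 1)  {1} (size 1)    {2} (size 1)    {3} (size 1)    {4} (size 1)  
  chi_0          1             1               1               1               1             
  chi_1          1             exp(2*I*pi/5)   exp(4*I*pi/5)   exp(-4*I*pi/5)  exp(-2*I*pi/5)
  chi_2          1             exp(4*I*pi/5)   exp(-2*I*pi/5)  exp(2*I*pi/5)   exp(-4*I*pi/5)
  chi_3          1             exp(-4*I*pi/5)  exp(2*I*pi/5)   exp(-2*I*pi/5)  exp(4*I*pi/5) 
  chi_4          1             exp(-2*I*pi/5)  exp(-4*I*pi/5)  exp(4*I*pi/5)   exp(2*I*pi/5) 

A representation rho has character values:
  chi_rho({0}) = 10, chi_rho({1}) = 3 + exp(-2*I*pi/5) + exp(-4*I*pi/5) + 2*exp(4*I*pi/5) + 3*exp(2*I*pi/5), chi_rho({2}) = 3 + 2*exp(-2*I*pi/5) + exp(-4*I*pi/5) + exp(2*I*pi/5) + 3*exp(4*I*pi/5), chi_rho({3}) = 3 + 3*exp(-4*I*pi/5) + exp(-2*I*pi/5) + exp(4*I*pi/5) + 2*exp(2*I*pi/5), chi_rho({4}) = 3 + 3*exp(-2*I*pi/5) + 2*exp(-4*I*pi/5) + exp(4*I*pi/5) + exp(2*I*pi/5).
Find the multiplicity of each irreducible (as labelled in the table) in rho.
Multiplicities: chi_0: 3, chi_1: 3, chi_2: 2, chi_3: 1, chi_4: 1.

Proof sketch: Use <chi_rho, chi> = (1/|G|) sum_C |C| * chi_rho(C) * conj(chi(C)) with |G| = 5 for each irreducible chi in the table:
  <chi_rho, chi_0> = (1/5)[1*(10)*conj(1) + 1*(3 + exp(-2*I*pi/5) + exp(-4*I*pi/5) + 2*exp(4*I*pi/5) + 3*exp(2*I*pi/5))*conj(1) + 1*(3 + 2*exp(-2*I*pi/5) + exp(-4*I*pi/5) + exp(2*I*pi/5) + 3*exp(4*I*pi/5))*conj(1) + 1*(3 + 3*exp(-4*I*pi/5) + exp(-2*I*pi/5) + exp(4*I*pi/5) + 2*exp(2*I*pi/5))*conj(1) + 1*(3 + 3*exp(-2*I*pi/5) + 2*exp(-4*I*pi/5) + exp(4*I*pi/5) + exp(2*I*pi/5))*conj(1)]
      = (1/5)[(10) + (3 + exp(-2*I*pi/5) + exp(-4*I*pi/5) + 2*exp(4*I*pi/5) + 3*exp(2*I*pi/5)) + (3 + 2*exp(-2*I*pi/5) + exp(-4*I*pi/5) + exp(2*I*pi/5) + 3*exp(4*I*pi/5)) + (3 + 3*exp(-4*I*pi/5) + exp(-2*I*pi/5) + exp(4*I*pi/5) + 2*exp(2*I*pi/5)) + (3 + 3*exp(-2*I*pi/5) + 2*exp(-4*I*pi/5) + exp(4*I*pi/5) + exp(2*I*pi/5))] = 15/5 = 3
  <chi_rho, chi_1> = (1/5)[1*(10)*conj(1) + 1*(3 + exp(-2*I*pi/5) + exp(-4*I*pi/5) + 2*exp(4*I*pi/5) + 3*exp(2*I*pi/5))*conj(exp(2*I*pi/5)) + 1*(3 + 2*exp(-2*I*pi/5) + exp(-4*I*pi/5) + exp(2*I*pi/5) + 3*exp(4*I*pi/5))*conj(exp(4*I*pi/5)) + 1*(3 + 3*exp(-4*I*pi/5) + exp(-2*I*pi/5) + exp(4*I*pi/5) + 2*exp(2*I*pi/5))*conj(exp(-4*I*pi/5)) + 1*(3 + 3*exp(-2*I*pi/5) + 2*exp(-4*I*pi/5) + exp(4*I*pi/5) + exp(2*I*pi/5))*conj(exp(-2*I*pi/5))]
      = (1/5)[(10) + (3 + 3*exp(-2*I*pi/5) + exp(-4*I*pi/5) + exp(4*I*pi/5) + 2*exp(2*I*pi/5)) + (3 + 3*exp(-4*I*pi/5) + exp(-2*I*pi/5) + exp(2*I*pi/5) + 2*exp(4*I*pi/5)) + (3 + 2*exp(-4*I*pi/5) + exp(-2*I*pi/5) + exp(2*I*pi/5) + 3*exp(4*I*pi/5)) + (3 + 2*exp(-2*I*pi/5) + exp(-4*I*pi/5) + exp(4*I*pi/5) + 3*exp(2*I*pi/5))] = 15/5 = 3
  <chi_rho, chi_2> = (1/5)[1*(10)*conj(1) + 1*(3 + exp(-2*I*pi/5) + exp(-4*I*pi/5) + 2*exp(4*I*pi/5) + 3*exp(2*I*pi/5))*conj(exp(4*I*pi/5)) + 1*(3 + 2*exp(-2*I*pi/5) + exp(-4*I*pi/5) + exp(2*I*pi/5) + 3*exp(4*I*pi/5))*conj(exp(-2*I*pi/5)) + 1*(3 + 3*exp(-4*I*pi/5) + exp(-2*I*pi/5) + exp(4*I*pi/5) + 2*exp(2*I*pi/5))*conj(exp(2*I*pi/5)) + 1*(3 + 3*exp(-2*I*pi/5) + 2*exp(-4*I*pi/5) + exp(4*I*pi/5) + exp(2*I*pi/5))*conj(exp(-4*I*pi/5))]
      = (1/5)[(10) + (2 + 3*exp(-2*I*pi/5) + 3*exp(-4*I*pi/5) + exp(4*I*pi/5) + exp(2*I*pi/5)) + (2 + 3*exp(-4*I*pi/5) + exp(-2*I*pi/5) + exp(4*I*pi/5) + 3*exp(2*I*pi/5)) + (2 + 3*exp(-2*I*pi/5) + exp(-4*I*pi/5) + exp(2*I*pi/5) + 3*exp(4*I*pi/5)) + (2 + exp(-2*I*pi/5) + exp(-4*I*pi/5) + 3*exp(4*I*pi/5) + 3*exp(2*I*pi/5))] = 10/5 = 2
  <chi_rho, chi_3> = (1/5)[1*(10)*conj(1) + 1*(3 + exp(-2*I*pi/5) + exp(-4*I*pi/5) + 2*exp(4*I*pi/5) + 3*exp(2*I*pi/5))*conj(exp(-4*I*pi/5)) + 1*(3 + 2*exp(-2*I*pi/5) + exp(-4*I*pi/5) + exp(2*I*pi/5) + 3*exp(4*I*pi/5))*conj(exp(2*I*pi/5)) + 1*(3 + 3*exp(-4*I*pi/5) + exp(-2*I*pi/5) + exp(4*I*pi/5) + 2*exp(2*I*pi/5))*conj(exp(-2*I*pi/5)) + 1*(3 + 3*exp(-2*I*pi/5) + 2*exp(-4*I*pi/5) + exp(4*I*pi/5) + exp(2*I*pi/5))*conj(exp(4*I*pi/5))]
      = (1/5)[(10) + (1 + 2*exp(-2*I*pi/5) + 3*exp(-4*I*pi/5) + exp(2*I*pi/5) + 3*exp(4*I*pi/5)) + (1 + 3*exp(-2*I*pi/5) + 2*exp(-4*I*pi/5) + exp(4*I*pi/5) + 3*exp(2*I*pi/5)) + (1 + 3*exp(-2*I*pi/5) + exp(-4*I*pi/5) + 2*exp(4*I*pi/5) + 3*exp(2*I*pi/5)) + (1 + 3*exp(-4*I*pi/5) + exp(-2*I*pi/5) + 3*exp(4*I*pi/5) + 2*exp(2*I*pi/5))] = 5/5 = 1
  <chi_rho, chi_4> = (1/5)[1*(10)*conj(1) + 1*(3 + exp(-2*I*pi/5) + exp(-4*I*pi/5) + 2*exp(4*I*pi/5) + 3*exp(2*I*pi/5))*conj(exp(-2*I*pi/5)) + 1*(3 + 2*exp(-2*I*pi/5) + exp(-4*I*pi/5) + exp(2*I*pi/5) + 3*exp(4*I*pi/5))*conj(exp(-4*I*pi/5)) + 1*(3 + 3*exp(-4*I*pi/5) + exp(-2*I*pi/5) + exp(4*I*pi/5) + 2*exp(2*I*pi/5))*conj(exp(4*I*pi/5)) + 1*(3 + 3*exp(-2*I*pi/5) + 2*exp(-4*I*pi/5) + exp(4*I*pi/5) + exp(2*I*pi/5))*conj(exp(2*I*pi/5))]
      = (1/5)[(10) + (1 + 2*exp(-4*I*pi/5) + exp(-2*I*pi/5) + 3*exp(4*I*pi/5) + 3*exp(2*I*pi/5)) + (1 + 3*exp(-2*I*pi/5) + exp(-4*I*pi/5) + 3*exp(4*I*pi/5) + 2*exp(2*I*pi/5)) + (1 + 2*exp(-2*I*pi/5) + 3*exp(-4*I*pi/5) + exp(4*I*pi/5) + 3*exp(2*I*pi/5)) + (1 + 3*exp(-2*I*pi/5) + 3*exp(-4*I*pi/5) + exp(2*I*pi/5) + 2*exp(4*I*pi/5))] = 5/5 = 1
(Exp terms are combined using exp(i*s)*conj(exp(i*t)) = exp(i*(s-t)), and sums of them are collapsed using the identity that for every m > 1 the m distinct m-th roots of unity sum to 0, e.g. 1 + exp(2*I*pi/3) + exp(-2*I*pi/3) = 0.)
Dimension check: dim(rho) = sum (mult * dim) = 3*1 + 3*1 + 2*1 + 1*1 + 1*1 = 10 = chi_rho(e) = 10.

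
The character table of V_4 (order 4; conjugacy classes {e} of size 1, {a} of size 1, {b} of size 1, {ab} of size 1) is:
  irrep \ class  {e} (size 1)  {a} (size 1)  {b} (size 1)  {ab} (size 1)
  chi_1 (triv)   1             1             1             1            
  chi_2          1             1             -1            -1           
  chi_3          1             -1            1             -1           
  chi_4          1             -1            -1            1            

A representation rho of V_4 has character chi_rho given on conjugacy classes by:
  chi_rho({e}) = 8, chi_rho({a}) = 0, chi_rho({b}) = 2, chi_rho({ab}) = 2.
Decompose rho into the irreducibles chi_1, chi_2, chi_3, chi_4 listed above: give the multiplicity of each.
Multiplicities: chi_1: 3, chi_2: 1, chi_3: 2, chi_4: 2.

Reasoning: Use <chi_rho, chi> = (1/|G|) sum_C |C| * chi_rho(C) * conj(chi(C)) with |G| = 4 for each irreducible chi in the table:
  <chi_rho, chi_1> = (1/4)[1*(8)*conj(1) + 1*(0)*conj(1) + 1*(2)*conj(1) + 1*(2)*conj(1)]
      = (1/4)[(8) + (0) + (2) + (2)] = 12/4 = 3
  <chi_rho, chi_2> = (1/4)[1*(8)*conj(1) + 1*(0)*conj(1) + 1*(2)*conj(-1) + 1*(2)*conj(-1)]
      = (1/4)[(8) + (0) + (-2) + (-2)] = 4/4 = 1
  <chi_rho, chi_3> = (1/4)[1*(8)*conj(1) + 1*(0)*conj(-1) + 1*(2)*conj(1) + 1*(2)*conj(-1)]
      = (1/4)[(8) + (0) + (2) + (-2)] = 8/4 = 2
  <chi_rho, chi_4> = (1/4)[1*(8)*conj(1) + 1*(0)*conj(-1) + 1*(2)*conj(-1) + 1*(2)*conj(1)]
      = (1/4)[(8) + (0) + (-2) + (2)] = 8/4 = 2
Dimension check: dim(rho) = sum (mult * dim) = 3*1 + 1*1 + 2*1 + 2*1 = 8 = chi_rho(e) = 8.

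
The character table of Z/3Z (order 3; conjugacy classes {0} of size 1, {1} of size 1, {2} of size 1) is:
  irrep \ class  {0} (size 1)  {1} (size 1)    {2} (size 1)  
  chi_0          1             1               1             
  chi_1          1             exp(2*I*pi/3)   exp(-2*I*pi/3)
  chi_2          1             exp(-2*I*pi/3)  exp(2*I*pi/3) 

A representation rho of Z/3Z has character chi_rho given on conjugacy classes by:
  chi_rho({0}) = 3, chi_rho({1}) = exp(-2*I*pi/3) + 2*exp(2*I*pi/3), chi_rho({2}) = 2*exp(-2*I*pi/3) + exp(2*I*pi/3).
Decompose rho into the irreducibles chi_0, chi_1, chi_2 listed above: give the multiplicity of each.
Multiplicities: chi_0: 0, chi_1: 2, chi_2: 1.

Details: Use <chi_rho, chi> = (1/|G|) sum_C |C| * chi_rho(C) * conj(chi(C)) with |G| = 3 for each irreducible chi in the table:
  <chi_rho, chi_0> = (1/3)[1*(3)*conj(1) + 1*(exp(-2*I*pi/3) + 2*exp(2*I*pi/3))*conj(1) + 1*(2*exp(-2*I*pi/3) + exp(2*I*pi/3))*conj(1)]
      = (1/3)[(3) + (exp(-2*I*pi/3) + 2*exp(2*I*pi/3)) + (2*exp(-2*I*pi/3) + exp(2*I*pi/3))] = 0/3 = 0
  <chi_rho, chi_1> = (1/3)[1*(3)*conj(1) + 1*(exp(-2*I*pi/3) + 2*exp(2*I*pi/3))*conj(exp(2*I*pi/3)) + 1*(2*exp(-2*I*pi/3) + exp(2*I*pi/3))*conj(exp(-2*I*pi/3))]
      = (1/3)[(3) + (2 + exp(2*I*pi/3)) + (2 + exp(-2*I*pi/3))] = 6/3 = 2
  <chi_rho, chi_2> = (1/3)[1*(3)*conj(1) + 1*(exp(-2*I*pi/3) + 2*exp(2*I*pi/3))*conj(exp(-2*I*pi/3)) + 1*(2*exp(-2*I*pi/3) + exp(2*I*pi/3))*conj(exp(2*I*pi/3))]
      = (1/3)[(3) + (1 + 2*exp(-2*I*pi/3)) + (1 + 2*exp(2*I*pi/3))] = 3/3 = 1
(Exp terms are combined using exp(i*s)*conj(exp(i*t)) = exp(i*(s-t)), and sums of them are collapsed using the identity that for every m > 1 the m distinct m-th roots of unity sum to 0, e.g. 1 + exp(2*I*pi/3) + exp(-2*I*pi/3) = 0.)
Dimension check: dim(rho) = sum (mult * dim) = 0*1 + 2*1 + 1*1 = 3 = chi_rho(e) = 3.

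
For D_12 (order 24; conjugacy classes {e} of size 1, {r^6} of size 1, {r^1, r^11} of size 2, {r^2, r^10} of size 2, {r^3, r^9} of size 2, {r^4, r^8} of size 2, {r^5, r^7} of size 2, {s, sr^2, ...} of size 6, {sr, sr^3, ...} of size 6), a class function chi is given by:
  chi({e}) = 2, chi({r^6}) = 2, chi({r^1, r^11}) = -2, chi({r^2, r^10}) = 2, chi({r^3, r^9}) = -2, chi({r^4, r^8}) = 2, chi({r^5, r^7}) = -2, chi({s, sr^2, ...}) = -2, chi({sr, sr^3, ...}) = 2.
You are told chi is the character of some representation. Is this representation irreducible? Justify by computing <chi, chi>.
Not irreducible (reducible): <chi, chi> = 4 > 1.

<chi, chi> = (1/|G|) sum_C |C| * |chi(C)|^2 = (1/24)[1*|2|^2 + 1*|2|^2 + 2*|-2|^2 + 2*|2|^2 + 2*|-2|^2 + 2*|2|^2 + 2*|-2|^2 + 6*|-2|^2 + 6*|2|^2]
  = (1/24)[(4) + (4) + (8) + (8) + (8) + (8) + (8) + (24) + (24)] = 96/24 = 4.
A character is irreducible iff <chi, chi> = 1, so this representation is reducible.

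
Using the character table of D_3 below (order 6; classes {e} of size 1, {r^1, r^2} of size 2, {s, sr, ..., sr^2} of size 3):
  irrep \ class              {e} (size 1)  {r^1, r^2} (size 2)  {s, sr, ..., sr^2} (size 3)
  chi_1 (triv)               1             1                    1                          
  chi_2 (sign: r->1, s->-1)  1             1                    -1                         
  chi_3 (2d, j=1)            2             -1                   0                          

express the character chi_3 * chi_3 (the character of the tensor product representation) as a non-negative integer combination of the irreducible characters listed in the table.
chi_3 tensor chi_3 = chi_1 + chi_2 + chi_3 (all other irreducibles have multiplicity 0).

Argument: The character of a tensor product is the pointwise product (chi_3 * chi_3)(C) = chi_3(C) * chi_3(C):
  {e}: (2)*(2), {r^1, r^2}: (-1)*(-1), {s, sr, ..., sr^2}: (0)*(0)
so (chi_3 * chi_3) takes values
  {e} -> 4, {r^1, r^2} -> 1, {s, sr, ..., sr^2} -> 0.
Now take the inner product of this character with each irreducible chi from the table, <chi_3*chi_3, chi> = (1/6) sum_C |C| (chi_3*chi_3)(C) conj(chi(C)):
  <chi_3*chi_3, chi_1> = (1/6)[1*(4)*conj(1) + 2*(1)*conj(1) + 3*(0)*conj(1)]
      = (1/6)[(4) + (2) + (0)] = 6/6 = 1
  <chi_3*chi_3, chi_2> = (1/6)[1*(4)*conj(1) + 2*(1)*conj(1) + 3*(0)*conj(-1)]
      = (1/6)[(4) + (2) + (0)] = 6/6 = 1
  <chi_3*chi_3, chi_3> = (1/6)[1*(4)*conj(2) + 2*(1)*conj(-1) + 3*(0)*conj(0)]
      = (1/6)[(8) + (-2) + (0)] = 6/6 = 1
Hence the multiplicities are chi_1: 1, chi_2: 1, chi_3: 1. Dimension check: dim(chi_3)*dim(chi_3) = 2*2 = 4 and sum (mult * dim) = 1*1 + 1*1 + 1*2 = 4.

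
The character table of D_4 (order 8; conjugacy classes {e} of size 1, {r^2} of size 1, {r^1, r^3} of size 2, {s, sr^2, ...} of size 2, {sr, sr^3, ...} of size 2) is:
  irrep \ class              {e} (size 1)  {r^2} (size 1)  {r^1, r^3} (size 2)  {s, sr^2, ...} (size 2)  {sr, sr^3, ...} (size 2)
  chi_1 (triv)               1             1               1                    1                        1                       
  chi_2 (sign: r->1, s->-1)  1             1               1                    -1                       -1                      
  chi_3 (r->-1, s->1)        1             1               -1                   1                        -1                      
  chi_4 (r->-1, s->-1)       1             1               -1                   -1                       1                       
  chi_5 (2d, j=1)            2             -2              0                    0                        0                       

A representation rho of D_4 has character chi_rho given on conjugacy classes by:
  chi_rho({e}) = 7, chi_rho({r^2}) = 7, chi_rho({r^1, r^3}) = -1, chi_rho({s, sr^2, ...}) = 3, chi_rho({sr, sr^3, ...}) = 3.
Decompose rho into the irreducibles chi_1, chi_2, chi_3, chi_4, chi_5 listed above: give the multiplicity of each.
Multiplicities: chi_1: 3, chi_2: 0, chi_3: 2, chi_4: 2, chi_5: 0.

Solution. Use <chi_rho, chi> = (1/|G|) sum_C |C| * chi_rho(C) * conj(chi(C)) with |G| = 8 for each irreducible chi in the table:
  <chi_rho, chi_1> = (1/8)[1*(7)*conj(1) + 1*(7)*conj(1) + 2*(-1)*conj(1) + 2*(3)*conj(1) + 2*(3)*conj(1)]
      = (1/8)[(7) + (7) + (-2) + (6) + (6)] = 24/8 = 3
  <chi_rho, chi_2> = (1/8)[1*(7)*conj(1) + 1*(7)*conj(1) + 2*(-1)*conj(1) + 2*(3)*conj(-1) + 2*(3)*conj(-1)]
      = (1/8)[(7) + (7) + (-2) + (-6) + (-6)] = 0/8 = 0
  <chi_rho, chi_3> = (1/8)[1*(7)*conj(1) + 1*(7)*conj(1) + 2*(-1)*conj(-1) + 2*(3)*conj(1) + 2*(3)*conj(-1)]
      = (1/8)[(7) + (7) + (2) + (6) + (-6)] = 16/8 = 2
  <chi_rho, chi_4> = (1/8)[1*(7)*conj(1) + 1*(7)*conj(1) + 2*(-1)*conj(-1) + 2*(3)*conj(-1) + 2*(3)*conj(1)]
      = (1/8)[(7) + (7) + (2) + (-6) + (6)] = 16/8 = 2
  <chi_rho, chi_5> = (1/8)[1*(7)*conj(2) + 1*(7)*conj(-2) + 2*(-1)*conj(0) + 2*(3)*conj(0) + 2*(3)*conj(0)]
      = (1/8)[(14) + (-14) + (0) + (0) + (0)] = 0/8 = 0
Dimension check: dim(rho) = sum (mult * dim) = 3*1 + 0*1 + 2*1 + 2*1 + 0*2 = 7 = chi_rho(e) = 7.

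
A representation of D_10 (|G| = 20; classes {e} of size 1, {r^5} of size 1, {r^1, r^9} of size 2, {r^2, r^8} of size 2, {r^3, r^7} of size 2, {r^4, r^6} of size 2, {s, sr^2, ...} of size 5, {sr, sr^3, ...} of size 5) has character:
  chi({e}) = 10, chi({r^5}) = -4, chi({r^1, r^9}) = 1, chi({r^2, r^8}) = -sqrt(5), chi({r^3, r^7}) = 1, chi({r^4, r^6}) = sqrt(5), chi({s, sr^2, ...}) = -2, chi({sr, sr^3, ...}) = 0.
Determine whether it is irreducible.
Not irreducible (reducible): <chi, chi> = 8 > 1.

Proof sketch: <chi, chi> = (1/|G|) sum_C |C| * |chi(C)|^2 = (1/20)[1*|10|^2 + 1*|-4|^2 + 2*|1|^2 + 2*|-sqrt(5)|^2 + 2*|1|^2 + 2*|sqrt(5)|^2 + 5*|-2|^2 + 5*|0|^2]
  = (1/20)[(100) + (16) + (2) + (10) + (2) + (10) + (20) + (0)] = 160/20 = 8.
A character is irreducible iff <chi, chi> = 1, so this representation is reducible.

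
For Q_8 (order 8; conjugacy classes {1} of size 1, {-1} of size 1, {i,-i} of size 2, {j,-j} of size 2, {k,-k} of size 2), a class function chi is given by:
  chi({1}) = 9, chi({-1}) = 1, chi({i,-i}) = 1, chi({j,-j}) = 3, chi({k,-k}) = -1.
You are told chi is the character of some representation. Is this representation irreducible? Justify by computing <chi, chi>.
Not irreducible (reducible): <chi, chi> = 13 > 1.

Justification: <chi, chi> = (1/|G|) sum_C |C| * |chi(C)|^2 = (1/8)[1*|9|^2 + 1*|1|^2 + 2*|1|^2 + 2*|3|^2 + 2*|-1|^2]
  = (1/8)[(81) + (1) + (2) + (18) + (2)] = 104/8 = 13.
A character is irreducible iff <chi, chi> = 1, so this representation is reducible.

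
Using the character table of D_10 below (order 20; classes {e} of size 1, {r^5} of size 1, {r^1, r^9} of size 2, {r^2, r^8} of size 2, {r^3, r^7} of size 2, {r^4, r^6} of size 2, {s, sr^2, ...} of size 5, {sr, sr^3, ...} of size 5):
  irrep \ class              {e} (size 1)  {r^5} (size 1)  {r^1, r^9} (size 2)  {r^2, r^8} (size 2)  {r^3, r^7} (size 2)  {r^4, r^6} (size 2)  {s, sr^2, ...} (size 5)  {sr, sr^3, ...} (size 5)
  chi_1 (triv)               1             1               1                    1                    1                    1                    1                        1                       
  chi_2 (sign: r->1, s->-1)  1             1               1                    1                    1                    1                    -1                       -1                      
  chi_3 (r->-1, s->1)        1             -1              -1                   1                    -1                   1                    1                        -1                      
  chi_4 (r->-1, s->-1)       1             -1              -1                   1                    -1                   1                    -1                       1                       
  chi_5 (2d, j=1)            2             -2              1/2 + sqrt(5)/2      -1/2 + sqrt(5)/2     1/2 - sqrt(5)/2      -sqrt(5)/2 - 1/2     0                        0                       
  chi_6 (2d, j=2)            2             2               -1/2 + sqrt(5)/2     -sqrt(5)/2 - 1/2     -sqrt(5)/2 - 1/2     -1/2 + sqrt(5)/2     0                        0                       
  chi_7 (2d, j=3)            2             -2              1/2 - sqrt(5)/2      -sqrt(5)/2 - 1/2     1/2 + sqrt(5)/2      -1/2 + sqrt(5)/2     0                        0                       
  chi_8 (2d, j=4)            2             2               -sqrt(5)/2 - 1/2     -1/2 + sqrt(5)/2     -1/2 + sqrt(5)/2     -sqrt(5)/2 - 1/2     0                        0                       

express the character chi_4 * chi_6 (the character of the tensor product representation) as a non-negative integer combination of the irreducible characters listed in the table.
chi_4 tensor chi_6 = chi_7 (all other irreducibles have multiplicity 0).

Working: The character of a tensor product is the pointwise product (chi_4 * chi_6)(C) = chi_4(C) * chi_6(C):
  {e}: (1)*(2), {r^5}: (-1)*(2), {r^1, r^9}: (-1)*(-1/2 + sqrt(5)/2), {r^2, r^8}: (1)*(-sqrt(5)/2 - 1/2), {r^3, r^7}: (-1)*(-sqrt(5)/2 - 1/2), {r^4, r^6}: (1)*(-1/2 + sqrt(5)/2), {s, sr^2, ...}: (-1)*(0), {sr, sr^3, ...}: (1)*(0)
so (chi_4 * chi_6) takes values
  {e} -> 2, {r^5} -> -2, {r^1, r^9} -> 1/2 - sqrt(5)/2, {r^2, r^8} -> -sqrt(5)/2 - 1/2, {r^3, r^7} -> 1/2 + sqrt(5)/2, {r^4, r^6} -> -1/2 + sqrt(5)/2, {s, sr^2, ...} -> 0, {sr, sr^3, ...} -> 0.
Now take the inner product of this character with each irreducible chi from the table, <chi_4*chi_6, chi> = (1/20) sum_C |C| (chi_4*chi_6)(C) conj(chi(C)):
  <chi_4*chi_6, chi_1> = (1/20)[1*(2)*conj(1) + 1*(-2)*conj(1) + 2*(1/2 - sqrt(5)/2)*conj(1) + 2*(-sqrt(5)/2 - 1/2)*conj(1) + 2*(1/2 + sqrt(5)/2)*conj(1) + 2*(-1/2 + sqrt(5)/2)*conj(1) + 5*(0)*conj(1) + 5*(0)*conj(1)]
      = (1/20)[(2) + (-2) + (1 - sqrt(5)) + (-sqrt(5) - 1) + (1 + sqrt(5)) + (-1 + sqrt(5)) + (0) + (0)] = 0/20 = 0
  <chi_4*chi_6, chi_2> = (1/20)[1*(2)*conj(1) + 1*(-2)*conj(1) + 2*(1/2 - sqrt(5)/2)*conj(1) + 2*(-sqrt(5)/2 - 1/2)*conj(1) + 2*(1/2 + sqrt(5)/2)*conj(1) + 2*(-1/2 + sqrt(5)/2)*conj(1) + 5*(0)*conj(-1) + 5*(0)*conj(-1)]
      = (1/20)[(2) + (-2) + (1 - sqrt(5)) + (-sqrt(5) - 1) + (1 + sqrt(5)) + (-1 + sqrt(5)) + (0) + (0)] = 0/20 = 0
  <chi_4*chi_6, chi_3> = (1/20)[1*(2)*conj(1) + 1*(-2)*conj(-1) + 2*(1/2 - sqrt(5)/2)*conj(-1) + 2*(-sqrt(5)/2 - 1/2)*conj(1) + 2*(1/2 + sqrt(5)/2)*conj(-1) + 2*(-1/2 + sqrt(5)/2)*conj(1) + 5*(0)*conj(1) + 5*(0)*conj(-1)]
      = (1/20)[(2) + (2) + (-1 + sqrt(5)) + (-sqrt(5) - 1) + (-sqrt(5) - 1) + (-1 + sqrt(5)) + (0) + (0)] = 0/20 = 0
  <chi_4*chi_6, chi_4> = (1/20)[1*(2)*conj(1) + 1*(-2)*conj(-1) + 2*(1/2 - sqrt(5)/2)*conj(-1) + 2*(-sqrt(5)/2 - 1/2)*conj(1) + 2*(1/2 + sqrt(5)/2)*conj(-1) + 2*(-1/2 + sqrt(5)/2)*conj(1) + 5*(0)*conj(-1) + 5*(0)*conj(1)]
      = (1/20)[(2) + (2) + (-1 + sqrt(5)) + (-sqrt(5) - 1) + (-sqrt(5) - 1) + (-1 + sqrt(5)) + (0) + (0)] = 0/20 = 0
  <chi_4*chi_6, chi_5> = (1/20)[1*(2)*conj(2) + 1*(-2)*conj(-2) + 2*(1/2 - sqrt(5)/2)*conj(1/2 + sqrt(5)/2) + 2*(-sqrt(5)/2 - 1/2)*conj(-1/2 + sqrt(5)/2) + 2*(1/2 + sqrt(5)/2)*conj(1/2 - sqrt(5)/2) + 2*(-1/2 + sqrt(5)/2)*conj(-sqrt(5)/2 - 1/2) + 5*(0)*conj(0) + 5*(0)*conj(0)]
      = (1/20)[(4) + (4) + (-2) + (-2) + (-2) + (-2) + (0) + (0)] = 0/20 = 0
  <chi_4*chi_6, chi_6> = (1/20)[1*(2)*conj(2) + 1*(-2)*conj(2) + 2*(1/2 - sqrt(5)/2)*conj(-1/2 + sqrt(5)/2) + 2*(-sqrt(5)/2 - 1/2)*conj(-sqrt(5)/2 - 1/2) + 2*(1/2 + sqrt(5)/2)*conj(-sqrt(5)/2 - 1/2) + 2*(-1/2 + sqrt(5)/2)*conj(-1/2 + sqrt(5)/2) + 5*(0)*conj(0) + 5*(0)*conj(0)]
      = (1/20)[(4) + (-4) + (-3 + sqrt(5)) + (sqrt(5) + 3) + (-3 - sqrt(5)) + (3 - sqrt(5)) + (0) + (0)] = 0/20 = 0
  <chi_4*chi_6, chi_7> = (1/20)[1*(2)*conj(2) + 1*(-2)*conj(-2) + 2*(1/2 - sqrt(5)/2)*conj(1/2 - sqrt(5)/2) + 2*(-sqrt(5)/2 - 1/2)*conj(-sqrt(5)/2 - 1/2) + 2*(1/2 + sqrt(5)/2)*conj(1/2 + sqrt(5)/2) + 2*(-1/2 + sqrt(5)/2)*conj(-1/2 + sqrt(5)/2) + 5*(0)*conj(0) + 5*(0)*conj(0)]
      = (1/20)[(4) + (4) + (3 - sqrt(5)) + (sqrt(5) + 3) + (sqrt(5) + 3) + (3 - sqrt(5)) + (0) + (0)] = 20/20 = 1
  <chi_4*chi_6, chi_8> = (1/20)[1*(2)*conj(2) + 1*(-2)*conj(2) + 2*(1/2 - sqrt(5)/2)*conj(-sqrt(5)/2 - 1/2) + 2*(-sqrt(5)/2 - 1/2)*conj(-1/2 + sqrt(5)/2) + 2*(1/2 + sqrt(5)/2)*conj(-1/2 + sqrt(5)/2) + 2*(-1/2 + sqrt(5)/2)*conj(-sqrt(5)/2 - 1/2) + 5*(0)*conj(0) + 5*(0)*conj(0)]
      = (1/20)[(4) + (-4) + (2) + (-2) + (2) + (-2) + (0) + (0)] = 0/20 = 0
Hence the multiplicities are chi_7: 1. Dimension check: dim(chi_4)*dim(chi_6) = 1*2 = 2 and sum (mult * dim) = 1*2 = 2.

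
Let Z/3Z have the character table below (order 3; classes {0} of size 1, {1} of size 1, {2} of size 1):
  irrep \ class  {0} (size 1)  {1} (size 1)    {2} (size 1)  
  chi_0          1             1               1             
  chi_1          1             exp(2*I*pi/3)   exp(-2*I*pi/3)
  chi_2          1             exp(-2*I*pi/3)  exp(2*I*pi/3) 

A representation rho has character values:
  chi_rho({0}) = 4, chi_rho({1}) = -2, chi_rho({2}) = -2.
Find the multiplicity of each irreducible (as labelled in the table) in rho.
Multiplicities: chi_0: 0, chi_1: 2, chi_2: 2.

Argument: Use <chi_rho, chi> = (1/|G|) sum_C |C| * chi_rho(C) * conj(chi(C)) with |G| = 3 for each irreducible chi in the table:
  <chi_rho, chi_0> = (1/3)[1*(4)*conj(1) + 1*(-2)*conj(1) + 1*(-2)*conj(1)]
      = (1/3)[(4) + (-2) + (-2)] = 0/3 = 0
  <chi_rho, chi_1> = (1/3)[1*(4)*conj(1) + 1*(-2)*conj(exp(2*I*pi/3)) + 1*(-2)*conj(exp(-2*I*pi/3))]
      = (1/3)[(4) + (2 + 2*exp(2*I*pi/3)) + (2 + 2*exp(-2*I*pi/3))] = 6/3 = 2
  <chi_rho, chi_2> = (1/3)[1*(4)*conj(1) + 1*(-2)*conj(exp(-2*I*pi/3)) + 1*(-2)*conj(exp(2*I*pi/3))]
      = (1/3)[(4) + (2 + 2*exp(-2*I*pi/3)) + (2 + 2*exp(2*I*pi/3))] = 6/3 = 2
(Exp terms are combined using exp(i*s)*conj(exp(i*t)) = exp(i*(s-t)), and sums of them are collapsed using the identity that for every m > 1 the m distinct m-th roots of unity sum to 0, e.g. 1 + exp(2*I*pi/3) + exp(-2*I*pi/3) = 0.)
Dimension check: dim(rho) = sum (mult * dim) = 0*1 + 2*1 + 2*1 = 4 = chi_rho(e) = 4.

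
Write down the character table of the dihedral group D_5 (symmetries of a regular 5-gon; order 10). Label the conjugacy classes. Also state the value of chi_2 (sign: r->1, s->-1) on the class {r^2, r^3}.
Conjugacy classes: {e} of size 1, {r^1, r^4} of size 2, {r^2, r^3} of size 2, {s, sr, ..., sr^4} of size 5.
Character table:
  irrep \ class              {e} (size 1)  {r^1, r^4} (size 2)  {r^2, r^3} (size 2)  {s, sr, ..., sr^4} (size 5)
  chi_1 (triv)               1             1                    1                    1                          
  chi_2 (sign: r->1, s->-1)  1             1                    1                    -1                         
  chi_3 (2d, j=1)            2             -1/2 + sqrt(5)/2     -sqrt(5)/2 - 1/2     0                          
  chi_4 (2d, j=2)            2             -sqrt(5)/2 - 1/2     -1/2 + sqrt(5)/2     0                          

Spot check: chi_2 (sign: r->1, s->-1) on {r^2, r^3} = 1.

D_5 has order 2*5 = 10 with 4 conjugacy classes, hence 4 irreducibles. Sum of squared dims 1 + 1 + 4 + 4 = 10 = |G|. Linear characters come from the abelianisation; the 2-dimensional irreps have character r^k -> 2*cos(2*pi*j*k/5), reflections -> 0.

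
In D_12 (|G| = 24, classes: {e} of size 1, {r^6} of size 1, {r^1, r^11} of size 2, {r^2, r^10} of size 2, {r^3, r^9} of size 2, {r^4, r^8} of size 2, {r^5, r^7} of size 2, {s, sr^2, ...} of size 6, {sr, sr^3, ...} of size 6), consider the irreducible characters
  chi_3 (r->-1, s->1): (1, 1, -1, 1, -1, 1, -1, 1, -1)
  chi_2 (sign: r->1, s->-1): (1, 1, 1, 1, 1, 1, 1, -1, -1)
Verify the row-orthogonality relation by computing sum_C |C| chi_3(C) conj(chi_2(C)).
Sum = 0; so <chi_3, chi_2> = 0 (distinct irreducibles are orthogonal).

Working: Compute term by term over conjugacy classes (|C| * chi_3(C) * conj(chi_2(C))):
  1*(1)*conj(1) + 1*(1)*conj(1) + 2*(-1)*conj(1) + 2*(1)*conj(1) + 2*(-1)*conj(1) + 2*(1)*conj(1) + 2*(-1)*conj(1) + 6*(1)*conj(-1) + 6*(-1)*conj(-1)
  = (1) + (1) + (-2) + (2) + (-2) + (2) + (-2) + (-6) + (6)
  = 0.
Dividing by |G| = 24 gives 0/24 = 0, matching the row-orthogonality relation <chi_3, chi_2> = [chi_3 = chi_2].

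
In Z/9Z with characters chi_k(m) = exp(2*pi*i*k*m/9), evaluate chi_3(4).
chi_3(4) = zeta_9^12 = exp(2*I*pi/3)

Why: chi_3(4) = zeta_9^(3*4) = zeta_9^12. Since zeta_9^9 = 1, this equals zeta_9^3 = exp(2*pi*i*3/9) = exp(2*I*pi/3).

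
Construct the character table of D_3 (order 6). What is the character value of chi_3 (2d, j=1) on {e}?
Conjugacy classes: {e} of size 1, {r^1, r^2} of size 2, {s, sr, ..., sr^2} of size 3.
Character table:
  irrep \ class              {e} (size 1)  {r^1, r^2} (size 2)  {s, sr, ..., sr^2} (size 3)
  chi_1 (triv)               1             1                    1                          
  chi_2 (sign: r->1, s->-1)  1             1                    -1                         
  chi_3 (2d, j=1)            2             -1                   0                          

Spot check: chi_3 (2d, j=1) on {e} = 2.

Justification: D_3 has order 2*3 = 6 with 3 conjugacy classes, hence 3 irreducibles. Sum of squared dims 1 + 1 + 4 = 6 = |G|. Linear characters come from the abelianisation; the 2-dimensional irreps have character r^k -> 2*cos(2*pi*j*k/3), reflections -> 0.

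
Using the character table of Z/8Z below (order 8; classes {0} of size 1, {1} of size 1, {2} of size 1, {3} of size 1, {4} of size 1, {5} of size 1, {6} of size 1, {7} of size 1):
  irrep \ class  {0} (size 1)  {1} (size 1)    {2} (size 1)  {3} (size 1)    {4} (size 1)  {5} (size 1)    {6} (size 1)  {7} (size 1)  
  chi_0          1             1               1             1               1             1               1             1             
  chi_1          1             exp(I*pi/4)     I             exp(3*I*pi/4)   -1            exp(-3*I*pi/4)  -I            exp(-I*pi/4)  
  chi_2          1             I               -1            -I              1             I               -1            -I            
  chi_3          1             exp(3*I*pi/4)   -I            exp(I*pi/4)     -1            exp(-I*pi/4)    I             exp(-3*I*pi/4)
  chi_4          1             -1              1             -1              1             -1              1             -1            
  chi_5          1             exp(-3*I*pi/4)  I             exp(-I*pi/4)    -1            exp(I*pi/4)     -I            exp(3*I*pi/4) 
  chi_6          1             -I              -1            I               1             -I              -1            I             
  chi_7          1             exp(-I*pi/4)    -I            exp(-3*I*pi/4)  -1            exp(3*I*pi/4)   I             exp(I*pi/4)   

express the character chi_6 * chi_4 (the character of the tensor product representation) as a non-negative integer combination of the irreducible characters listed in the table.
chi_6 tensor chi_4 = chi_2 (all other irreducibles have multiplicity 0).

Argument: The character of a tensor product is the pointwise product (chi_6 * chi_4)(C) = chi_6(C) * chi_4(C):
  {0}: (1)*(1), {1}: (-I)*(-1), {2}: (-1)*(1), {3}: (I)*(-1), {4}: (1)*(1), {5}: (-I)*(-1), {6}: (-1)*(1), {7}: (I)*(-1)
so (chi_6 * chi_4) takes values
  {0} -> 1, {1} -> I, {2} -> -1, {3} -> -I, {4} -> 1, {5} -> I, {6} -> -1, {7} -> -I.
Now take the inner product of this character with each irreducible chi from the table, <chi_6*chi_4, chi> = (1/8) sum_C |C| (chi_6*chi_4)(C) conj(chi(C)):
  <chi_6*chi_4, chi_0> = (1/8)[1*(1)*conj(1) + 1*(I)*conj(1) + 1*(-1)*conj(1) + 1*(-I)*conj(1) + 1*(1)*conj(1) + 1*(I)*conj(1) + 1*(-1)*conj(1) + 1*(-I)*conj(1)]
      = (1/8)[(1) + (I) + (-1) + (-I) + (1) + (I) + (-1) + (-I)] = 0/8 = 0
  <chi_6*chi_4, chi_1> = (1/8)[1*(1)*conj(1) + 1*(I)*conj(exp(I*pi/4)) + 1*(-1)*conj(I) + 1*(-I)*conj(exp(3*I*pi/4)) + 1*(1)*conj(-1) + 1*(I)*conj(exp(-3*I*pi/4)) + 1*(-1)*conj(-I) + 1*(-I)*conj(exp(-I*pi/4))]
      = (1/8)[(1) + (exp(I*pi/4)) + (I) + (-exp(-I*pi/4)) + (-1) + (exp(-3*I*pi/4)) + (-I) + (-exp(3*I*pi/4))] = 0/8 = 0
  <chi_6*chi_4, chi_2> = (1/8)[1*(1)*conj(1) + 1*(I)*conj(I) + 1*(-1)*conj(-1) + 1*(-I)*conj(-I) + 1*(1)*conj(1) + 1*(I)*conj(I) + 1*(-1)*conj(-1) + 1*(-I)*conj(-I)]
      = (1/8)[(1) + (1) + (1) + (1) + (1) + (1) + (1) + (1)] = 8/8 = 1
  <chi_6*chi_4, chi_3> = (1/8)[1*(1)*conj(1) + 1*(I)*conj(exp(3*I*pi/4)) + 1*(-1)*conj(-I) + 1*(-I)*conj(exp(I*pi/4)) + 1*(1)*conj(-1) + 1*(I)*conj(exp(-I*pi/4)) + 1*(-1)*conj(I) + 1*(-I)*conj(exp(-3*I*pi/4))]
      = (1/8)[(1) + (exp(-I*pi/4)) + (-I) + (-exp(I*pi/4)) + (-1) + (exp(3*I*pi/4)) + (I) + (-exp(-3*I*pi/4))] = 0/8 = 0
  <chi_6*chi_4, chi_4> = (1/8)[1*(1)*conj(1) + 1*(I)*conj(-1) + 1*(-1)*conj(1) + 1*(-I)*conj(-1) + 1*(1)*conj(1) + 1*(I)*conj(-1) + 1*(-1)*conj(1) + 1*(-I)*conj(-1)]
      = (1/8)[(1) + (-I) + (-1) + (I) + (1) + (-I) + (-1) + (I)] = 0/8 = 0
  <chi_6*chi_4, chi_5> = (1/8)[1*(1)*conj(1) + 1*(I)*conj(exp(-3*I*pi/4)) + 1*(-1)*conj(I) + 1*(-I)*conj(exp(-I*pi/4)) + 1*(1)*conj(-1) + 1*(I)*conj(exp(I*pi/4)) + 1*(-1)*conj(-I) + 1*(-I)*conj(exp(3*I*pi/4))]
      = (1/8)[(1) + (exp(-3*I*pi/4)) + (I) + (-exp(3*I*pi/4)) + (-1) + (exp(I*pi/4)) + (-I) + (-exp(-I*pi/4))] = 0/8 = 0
  <chi_6*chi_4, chi_6> = (1/8)[1*(1)*conj(1) + 1*(I)*conj(-I) + 1*(-1)*conj(-1) + 1*(-I)*conj(I) + 1*(1)*conj(1) + 1*(I)*conj(-I) + 1*(-1)*conj(-1) + 1*(-I)*conj(I)]
      = (1/8)[(1) + (-1) + (1) + (-1) + (1) + (-1) + (1) + (-1)] = 0/8 = 0
  <chi_6*chi_4, chi_7> = (1/8)[1*(1)*conj(1) + 1*(I)*conj(exp(-I*pi/4)) + 1*(-1)*conj(-I) + 1*(-I)*conj(exp(-3*I*pi/4)) + 1*(1)*conj(-1) + 1*(I)*conj(exp(3*I*pi/4)) + 1*(-1)*conj(I) + 1*(-I)*conj(exp(I*pi/4))]
      = (1/8)[(1) + (exp(3*I*pi/4)) + (-I) + (-exp(-3*I*pi/4)) + (-1) + (exp(-I*pi/4)) + (I) + (-exp(I*pi/4))] = 0/8 = 0
(Exp terms are combined using exp(i*s)*conj(exp(i*t)) = exp(i*(s-t)), and sums of them are collapsed using the identity that for every m > 1 the m distinct m-th roots of unity sum to 0, e.g. 1 + exp(2*I*pi/3) + exp(-2*I*pi/3) = 0.)
Hence the multiplicities are chi_2: 1. Dimension check: dim(chi_6)*dim(chi_4) = 1*1 = 1 and sum (mult * dim) = 1*1 = 1.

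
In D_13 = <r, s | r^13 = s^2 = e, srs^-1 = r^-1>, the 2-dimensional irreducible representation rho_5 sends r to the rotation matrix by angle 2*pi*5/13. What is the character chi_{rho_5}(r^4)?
chi_{rho_5}(r^4) = 2*cos(2*pi*5*4/13) = -2*cos(pi/13)

Derivation: rho_5(r^4) is rotation by angle 2*pi*5*4/13, whose trace is 2*cos(2*pi*5*4/13) = -2*cos(pi/13).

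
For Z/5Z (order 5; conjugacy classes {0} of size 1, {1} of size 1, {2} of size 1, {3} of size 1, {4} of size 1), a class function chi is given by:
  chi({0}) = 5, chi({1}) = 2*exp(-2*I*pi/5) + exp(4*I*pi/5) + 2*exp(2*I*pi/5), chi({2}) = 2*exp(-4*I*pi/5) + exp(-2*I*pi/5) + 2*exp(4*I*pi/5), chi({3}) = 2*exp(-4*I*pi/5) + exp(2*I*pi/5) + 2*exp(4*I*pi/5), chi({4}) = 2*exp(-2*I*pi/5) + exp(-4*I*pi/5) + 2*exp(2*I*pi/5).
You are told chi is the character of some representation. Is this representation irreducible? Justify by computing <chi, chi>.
Not irreducible (reducible): <chi, chi> = 9 > 1.

Details: <chi, chi> = (1/|G|) sum_C |C| * |chi(C)|^2 = (1/5)[1*|5|^2 + 1*|2*exp(-2*I*pi/5) + exp(4*I*pi/5) + 2*exp(2*I*pi/5)|^2 + 1*|2*exp(-4*I*pi/5) + exp(-2*I*pi/5) + 2*exp(4*I*pi/5)|^2 + 1*|2*exp(-4*I*pi/5) + exp(2*I*pi/5) + 2*exp(4*I*pi/5)|^2 + 1*|2*exp(-2*I*pi/5) + exp(-4*I*pi/5) + 2*exp(2*I*pi/5)|^2]
  = (1/5)[(25) + (9 + 6*exp(-4*I*pi/5) + 2*exp(-2*I*pi/5) + 2*exp(2*I*pi/5) + 6*exp(4*I*pi/5)) + (9 + 6*exp(-2*I*pi/5) + 2*exp(-4*I*pi/5) + 2*exp(4*I*pi/5) + 6*exp(2*I*pi/5)) + (9 + 6*exp(-2*I*pi/5) + 2*exp(-4*I*pi/5) + 2*exp(4*I*pi/5) + 6*exp(2*I*pi/5)) + (9 + 6*exp(-4*I*pi/5) + 2*exp(-2*I*pi/5) + 2*exp(2*I*pi/5) + 6*exp(4*I*pi/5))] = 45/5 = 9.
(Exp terms are combined using exp(i*s)*conj(exp(i*t)) = exp(i*(s-t)), and sums of them are collapsed using the identity that for every m > 1 the m distinct m-th roots of unity sum to 0, e.g. 1 + exp(2*I*pi/3) + exp(-2*I*pi/3) = 0.)
A character is irreducible iff <chi, chi> = 1, so this representation is reducible.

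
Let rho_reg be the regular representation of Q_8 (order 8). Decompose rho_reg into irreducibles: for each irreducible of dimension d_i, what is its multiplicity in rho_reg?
Each irreducible V_i of dimension d_i appears with multiplicity d_i, i.e. rho_reg = (direct sum over all irreducibles V_i) d_i V_i. The irreducible dimensions for Q_8 are 1, 1, 1, 1, 2: 4 irreducibles of dimension 1, each with multiplicity 1; 1 irreducible of dimension 2, with multiplicity 2. Total dimension 4*1*1 + 1*2*2 = 8 = |G|.

Details: General theorem: in the regular representation of a finite group G, each irreducible appears with multiplicity equal to its dimension. Check: dim(rho_reg) = sum d_i^2 = 1 + 1 + 1 + 1 + 4 = 8 = |G|.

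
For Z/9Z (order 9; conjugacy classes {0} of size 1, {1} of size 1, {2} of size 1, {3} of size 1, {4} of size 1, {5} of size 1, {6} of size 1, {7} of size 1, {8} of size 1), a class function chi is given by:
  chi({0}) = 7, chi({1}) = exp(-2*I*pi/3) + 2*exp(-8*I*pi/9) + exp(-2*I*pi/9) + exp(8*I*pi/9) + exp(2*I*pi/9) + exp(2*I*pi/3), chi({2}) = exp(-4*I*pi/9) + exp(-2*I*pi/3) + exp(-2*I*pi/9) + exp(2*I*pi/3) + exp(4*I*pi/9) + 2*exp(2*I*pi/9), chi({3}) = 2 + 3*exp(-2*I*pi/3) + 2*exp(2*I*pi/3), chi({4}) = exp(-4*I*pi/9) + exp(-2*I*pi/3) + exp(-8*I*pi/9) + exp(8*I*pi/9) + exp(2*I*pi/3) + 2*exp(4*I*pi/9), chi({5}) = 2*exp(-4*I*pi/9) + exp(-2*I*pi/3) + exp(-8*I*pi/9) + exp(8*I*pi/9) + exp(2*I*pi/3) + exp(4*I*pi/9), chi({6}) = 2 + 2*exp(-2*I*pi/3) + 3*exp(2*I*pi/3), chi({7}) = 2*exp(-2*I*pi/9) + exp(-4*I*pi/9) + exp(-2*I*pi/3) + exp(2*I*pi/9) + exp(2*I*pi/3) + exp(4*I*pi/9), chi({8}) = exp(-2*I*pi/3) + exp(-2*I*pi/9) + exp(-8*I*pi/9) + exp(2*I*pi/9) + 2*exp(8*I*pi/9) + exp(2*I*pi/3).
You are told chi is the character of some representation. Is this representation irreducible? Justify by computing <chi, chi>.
Not irreducible (reducible): <chi, chi> = 9 > 1.

Details: <chi, chi> = (1/|G|) sum_C |C| * |chi(C)|^2 = (1/9)[1*|7|^2 + 1*|exp(-2*I*pi/3) + 2*exp(-8*I*pi/9) + exp(-2*I*pi/9) + exp(8*I*pi/9) + exp(2*I*pi/9) + exp(2*I*pi/3)|^2 + 1*|exp(-4*I*pi/9) + exp(-2*I*pi/3) + exp(-2*I*pi/9) + exp(2*I*pi/3) + exp(4*I*pi/9) + 2*exp(2*I*pi/9)|^2 + 1*|2 + 3*exp(-2*I*pi/3) + 2*exp(2*I*pi/3)|^2 + 1*|exp(-4*I*pi/9) + exp(-2*I*pi/3) + exp(-8*I*pi/9) + exp(8*I*pi/9) + exp(2*I*pi/3) + 2*exp(4*I*pi/9)|^2 + 1*|2*exp(-4*I*pi/9) + exp(-2*I*pi/3) + exp(-8*I*pi/9) + exp(8*I*pi/9) + exp(2*I*pi/3) + exp(4*I*pi/9)|^2 + 1*|2 + 2*exp(-2*I*pi/3) + 3*exp(2*I*pi/3)|^2 + 1*|2*exp(-2*I*pi/9) + exp(-4*I*pi/9) + exp(-2*I*pi/3) + exp(2*I*pi/9) + exp(2*I*pi/3) + exp(4*I*pi/9)|^2 + 1*|exp(-2*I*pi/3) + exp(-2*I*pi/9) + exp(-8*I*pi/9) + exp(2*I*pi/9) + 2*exp(8*I*pi/9) + exp(2*I*pi/3)|^2]
  = (1/9)[(49) + (9 + 6*exp(-4*I*pi/9) + 4*exp(-2*I*pi/3) + 5*exp(-2*I*pi/9) + 5*exp(-8*I*pi/9) + 5*exp(8*I*pi/9) + 5*exp(2*I*pi/9) + 4*exp(2*I*pi/3) + 6*exp(4*I*pi/9)) + (9 + 5*exp(-4*I*pi/9) + 4*exp(-2*I*pi/3) + 5*exp(-2*I*pi/9) + 6*exp(-8*I*pi/9) + 6*exp(8*I*pi/9) + 5*exp(2*I*pi/9) + 4*exp(2*I*pi/3) + 5*exp(4*I*pi/9)) + (1) + (9 + 5*exp(-4*I*pi/9) + 6*exp(-2*I*pi/9) + 4*exp(-2*I*pi/3) + 5*exp(-8*I*pi/9) + 5*exp(8*I*pi/9) + 4*exp(2*I*pi/3) + 6*exp(2*I*pi/9) + 5*exp(4*I*pi/9)) + (9 + 5*exp(-4*I*pi/9) + 6*exp(-2*I*pi/9) + 4*exp(-2*I*pi/3) + 5*exp(-8*I*pi/9) + 5*exp(8*I*pi/9) + 4*exp(2*I*pi/3) + 6*exp(2*I*pi/9) + 5*exp(4*I*pi/9)) + (1) + (9 + 5*exp(-4*I*pi/9) + 4*exp(-2*I*pi/3) + 5*exp(-2*I*pi/9) + 6*exp(-8*I*pi/9) + 6*exp(8*I*pi/9) + 5*exp(2*I*pi/9) + 4*exp(2*I*pi/3) + 5*exp(4*I*pi/9)) + (9 + 6*exp(-4*I*pi/9) + 4*exp(-2*I*pi/3) + 5*exp(-2*I*pi/9) + 5*exp(-8*I*pi/9) + 5*exp(8*I*pi/9) + 5*exp(2*I*pi/9) + 4*exp(2*I*pi/3) + 6*exp(4*I*pi/9))] = 81/9 = 9.
(Exp terms are combined using exp(i*s)*conj(exp(i*t)) = exp(i*(s-t)), and sums of them are collapsed using the identity that for every m > 1 the m distinct m-th roots of unity sum to 0, e.g. 1 + exp(2*I*pi/3) + exp(-2*I*pi/3) = 0.)
A character is irreducible iff <chi, chi> = 1, so this representation is reducible.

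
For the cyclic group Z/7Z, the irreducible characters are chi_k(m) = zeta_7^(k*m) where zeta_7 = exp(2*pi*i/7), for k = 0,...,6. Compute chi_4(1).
chi_4(1) = zeta_7^4 = exp(-6*I*pi/7)

Justification: chi_4(1) = zeta_7^(4*1) = zeta_7^4. Since zeta_7^7 = 1, this equals zeta_7^4 = exp(2*pi*i*4/7) = exp(-6*I*pi/7).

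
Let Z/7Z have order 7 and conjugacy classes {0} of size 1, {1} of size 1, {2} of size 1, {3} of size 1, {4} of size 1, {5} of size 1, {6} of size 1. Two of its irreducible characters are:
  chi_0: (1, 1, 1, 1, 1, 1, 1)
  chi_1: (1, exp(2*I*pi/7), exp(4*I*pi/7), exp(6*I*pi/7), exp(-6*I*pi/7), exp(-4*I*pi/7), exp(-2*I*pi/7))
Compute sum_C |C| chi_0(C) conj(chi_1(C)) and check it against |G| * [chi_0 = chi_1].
Sum = 0; so <chi_0, chi_1> = 0 (distinct irreducibles are orthogonal).

Proof sketch: Compute term by term over conjugacy classes (|C| * chi_0(C) * conj(chi_1(C))):
  1*(1)*conj(1) + 1*(1)*conj(exp(2*I*pi/7)) + 1*(1)*conj(exp(4*I*pi/7)) + 1*(1)*conj(exp(6*I*pi/7)) + 1*(1)*conj(exp(-6*I*pi/7)) + 1*(1)*conj(exp(-4*I*pi/7)) + 1*(1)*conj(exp(-2*I*pi/7))
  = (1) + (exp(-2*I*pi/7)) + (exp(-4*I*pi/7)) + (exp(-6*I*pi/7)) + (exp(6*I*pi/7)) + (exp(4*I*pi/7)) + (exp(2*I*pi/7))
  = 0.
(Exp terms are combined using exp(i*s)*conj(exp(i*t)) = exp(i*(s-t)), and sums of them are collapsed using the identity that for every m > 1 the m distinct m-th roots of unity sum to 0, e.g. 1 + exp(2*I*pi/3) + exp(-2*I*pi/3) = 0.)
Dividing by |G| = 7 gives 0/7 = 0, matching the row-orthogonality relation <chi_0, chi_1> = [chi_0 = chi_1].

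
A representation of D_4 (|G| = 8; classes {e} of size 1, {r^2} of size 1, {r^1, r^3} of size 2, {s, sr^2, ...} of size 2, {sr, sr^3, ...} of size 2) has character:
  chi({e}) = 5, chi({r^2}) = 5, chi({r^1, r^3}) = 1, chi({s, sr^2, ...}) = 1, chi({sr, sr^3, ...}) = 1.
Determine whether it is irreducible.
Not irreducible (reducible): <chi, chi> = 7 > 1.

Proof sketch: <chi, chi> = (1/|G|) sum_C |C| * |chi(C)|^2 = (1/8)[1*|5|^2 + 1*|5|^2 + 2*|1|^2 + 2*|1|^2 + 2*|1|^2]
  = (1/8)[(25) + (25) + (2) + (2) + (2)] = 56/8 = 7.
A character is irreducible iff <chi, chi> = 1, so this representation is reducible.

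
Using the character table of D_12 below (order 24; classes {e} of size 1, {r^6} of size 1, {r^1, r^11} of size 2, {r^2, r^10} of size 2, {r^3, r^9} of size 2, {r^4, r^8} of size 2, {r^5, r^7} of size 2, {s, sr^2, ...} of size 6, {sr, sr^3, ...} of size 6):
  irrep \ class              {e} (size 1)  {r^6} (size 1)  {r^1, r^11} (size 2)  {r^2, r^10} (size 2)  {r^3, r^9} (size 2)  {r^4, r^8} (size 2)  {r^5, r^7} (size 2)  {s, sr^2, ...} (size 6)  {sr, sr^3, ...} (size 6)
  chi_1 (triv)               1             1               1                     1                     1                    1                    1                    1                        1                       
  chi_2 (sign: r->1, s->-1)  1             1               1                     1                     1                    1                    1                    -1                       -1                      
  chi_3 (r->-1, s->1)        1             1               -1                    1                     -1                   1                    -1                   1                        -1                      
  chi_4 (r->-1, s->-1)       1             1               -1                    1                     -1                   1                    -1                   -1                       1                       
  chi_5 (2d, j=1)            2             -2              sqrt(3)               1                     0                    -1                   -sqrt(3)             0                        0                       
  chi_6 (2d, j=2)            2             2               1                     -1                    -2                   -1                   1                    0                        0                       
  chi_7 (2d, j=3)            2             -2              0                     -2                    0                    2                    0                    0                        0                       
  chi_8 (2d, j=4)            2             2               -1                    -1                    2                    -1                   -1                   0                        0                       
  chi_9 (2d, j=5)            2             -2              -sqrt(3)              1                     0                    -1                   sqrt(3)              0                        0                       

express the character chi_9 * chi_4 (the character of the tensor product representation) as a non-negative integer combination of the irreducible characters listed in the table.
chi_9 tensor chi_4 = chi_5 (all other irreducibles have multiplicity 0).

Justification: The character of a tensor product is the pointwise product (chi_9 * chi_4)(C) = chi_9(C) * chi_4(C):
  {e}: (2)*(1), {r^6}: (-2)*(1), {r^1, r^11}: (-sqrt(3))*(-1), {r^2, r^10}: (1)*(1), {r^3, r^9}: (0)*(-1), {r^4, r^8}: (-1)*(1), {r^5, r^7}: (sqrt(3))*(-1), {s, sr^2, ...}: (0)*(-1), {sr, sr^3, ...}: (0)*(1)
so (chi_9 * chi_4) takes values
  {e} -> 2, {r^6} -> -2, {r^1, r^11} -> sqrt(3), {r^2, r^10} -> 1, {r^3, r^9} -> 0, {r^4, r^8} -> -1, {r^5, r^7} -> -sqrt(3), {s, sr^2, ...} -> 0, {sr, sr^3, ...} -> 0.
Now take the inner product of this character with each irreducible chi from the table, <chi_9*chi_4, chi> = (1/24) sum_C |C| (chi_9*chi_4)(C) conj(chi(C)):
  <chi_9*chi_4, chi_1> = (1/24)[1*(2)*conj(1) + 1*(-2)*conj(1) + 2*(sqrt(3))*conj(1) + 2*(1)*conj(1) + 2*(0)*conj(1) + 2*(-1)*conj(1) + 2*(-sqrt(3))*conj(1) + 6*(0)*conj(1) + 6*(0)*conj(1)]
      = (1/24)[(2) + (-2) + (2*sqrt(3)) + (2) + (0) + (-2) + (-2*sqrt(3)) + (0) + (0)] = 0/24 = 0
  <chi_9*chi_4, chi_2> = (1/24)[1*(2)*conj(1) + 1*(-2)*conj(1) + 2*(sqrt(3))*conj(1) + 2*(1)*conj(1) + 2*(0)*conj(1) + 2*(-1)*conj(1) + 2*(-sqrt(3))*conj(1) + 6*(0)*conj(-1) + 6*(0)*conj(-1)]
      = (1/24)[(2) + (-2) + (2*sqrt(3)) + (2) + (0) + (-2) + (-2*sqrt(3)) + (0) + (0)] = 0/24 = 0
  <chi_9*chi_4, chi_3> = (1/24)[1*(2)*conj(1) + 1*(-2)*conj(1) + 2*(sqrt(3))*conj(-1) + 2*(1)*conj(1) + 2*(0)*conj(-1) + 2*(-1)*conj(1) + 2*(-sqrt(3))*conj(-1) + 6*(0)*conj(1) + 6*(0)*conj(-1)]
      = (1/24)[(2) + (-2) + (-2*sqrt(3)) + (2) + (0) + (-2) + (2*sqrt(3)) + (0) + (0)] = 0/24 = 0
  <chi_9*chi_4, chi_4> = (1/24)[1*(2)*conj(1) + 1*(-2)*conj(1) + 2*(sqrt(3))*conj(-1) + 2*(1)*conj(1) + 2*(0)*conj(-1) + 2*(-1)*conj(1) + 2*(-sqrt(3))*conj(-1) + 6*(0)*conj(-1) + 6*(0)*conj(1)]
      = (1/24)[(2) + (-2) + (-2*sqrt(3)) + (2) + (0) + (-2) + (2*sqrt(3)) + (0) + (0)] = 0/24 = 0
  <chi_9*chi_4, chi_5> = (1/24)[1*(2)*conj(2) + 1*(-2)*conj(-2) + 2*(sqrt(3))*conj(sqrt(3)) + 2*(1)*conj(1) + 2*(0)*conj(0) + 2*(-1)*conj(-1) + 2*(-sqrt(3))*conj(-sqrt(3)) + 6*(0)*conj(0) + 6*(0)*conj(0)]
      = (1/24)[(4) + (4) + (6) + (2) + (0) + (2) + (6) + (0) + (0)] = 24/24 = 1
  <chi_9*chi_4, chi_6> = (1/24)[1*(2)*conj(2) + 1*(-2)*conj(2) + 2*(sqrt(3))*conj(1) + 2*(1)*conj(-1) + 2*(0)*conj(-2) + 2*(-1)*conj(-1) + 2*(-sqrt(3))*conj(1) + 6*(0)*conj(0) + 6*(0)*conj(0)]
      = (1/24)[(4) + (-4) + (2*sqrt(3)) + (-2) + (0) + (2) + (-2*sqrt(3)) + (0) + (0)] = 0/24 = 0
  <chi_9*chi_4, chi_7> = (1/24)[1*(2)*conj(2) + 1*(-2)*conj(-2) + 2*(sqrt(3))*conj(0) + 2*(1)*conj(-2) + 2*(0)*conj(0) + 2*(-1)*conj(2) + 2*(-sqrt(3))*conj(0) + 6*(0)*conj(0) + 6*(0)*conj(0)]
      = (1/24)[(4) + (4) + (0) + (-4) + (0) + (-4) + (0) + (0) + (0)] = 0/24 = 0
  <chi_9*chi_4, chi_8> = (1/24)[1*(2)*conj(2) + 1*(-2)*conj(2) + 2*(sqrt(3))*conj(-1) + 2*(1)*conj(-1) + 2*(0)*conj(2) + 2*(-1)*conj(-1) + 2*(-sqrt(3))*conj(-1) + 6*(0)*conj(0) + 6*(0)*conj(0)]
      = (1/24)[(4) + (-4) + (-2*sqrt(3)) + (-2) + (0) + (2) + (2*sqrt(3)) + (0) + (0)] = 0/24 = 0
  <chi_9*chi_4, chi_9> = (1/24)[1*(2)*conj(2) + 1*(-2)*conj(-2) + 2*(sqrt(3))*conj(-sqrt(3)) + 2*(1)*conj(1) + 2*(0)*conj(0) + 2*(-1)*conj(-1) + 2*(-sqrt(3))*conj(sqrt(3)) + 6*(0)*conj(0) + 6*(0)*conj(0)]
      = (1/24)[(4) + (4) + (-6) + (2) + (0) + (2) + (-6) + (0) + (0)] = 0/24 = 0
Hence the multiplicities are chi_5: 1. Dimension check: dim(chi_9)*dim(chi_4) = 2*1 = 2 and sum (mult * dim) = 1*2 = 2.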